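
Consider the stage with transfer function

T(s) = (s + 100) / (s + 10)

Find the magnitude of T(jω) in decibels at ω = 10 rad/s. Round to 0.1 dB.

17.0 dB

At s = jω = j10:
zero (s+100): 100 + j10 → |·| = √(100²+10²) = √10100 ≈ 100.5, ∠ = arctan(10/100) ≈ 5.71°
pole (s+10): 10 + j10 → |·| = √(10²+10²) = √200 ≈ 14.142, ∠ = arctan(10/10) ≈ 45.00°
|T| = 1 · 100.5 / 14.142 ≈ 7.1065
Gain = 20 log₁₀(7.1065) ≈ 17.03 dB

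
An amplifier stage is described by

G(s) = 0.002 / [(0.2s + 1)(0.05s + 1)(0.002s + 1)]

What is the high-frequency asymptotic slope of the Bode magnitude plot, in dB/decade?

Each pole contributes −20 dB/decade at high frequency; each zero contributes +20 dB/decade.
Net: 0 zero(s) − 3 pole(s) → -60 dB/decade.

-60 dB/decade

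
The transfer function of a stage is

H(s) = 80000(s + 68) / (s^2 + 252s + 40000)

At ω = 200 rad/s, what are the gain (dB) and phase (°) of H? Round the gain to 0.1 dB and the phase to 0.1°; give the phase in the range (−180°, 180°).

50.5 dB, -18.8°

At s = jω = j200:
zero (s+68): 68 + j200 → |·| = √(68²+200²) = √44624 ≈ 211.24, ∠ = arctan(200/68) ≈ 71.22°
quadratic: (j200)² + 252·j200 + 40000 = 0 + j50400 → |·| ≈ 50400, ∠ ≈ 90.00°
|H| = 80000 · 211.24 / 50400 ≈ 335.3
Gain = 20 log₁₀(335.3) ≈ 50.51 dB
∠H = 71.22° − 90.00° = -18.78°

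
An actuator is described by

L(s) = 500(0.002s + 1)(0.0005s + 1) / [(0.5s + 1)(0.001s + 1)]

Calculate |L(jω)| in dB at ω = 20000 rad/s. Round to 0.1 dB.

0.0 dB

At ω = 20000 rad/s:
zero (1 + j20000·0.002) = 1 + j40 → |·| ≈ 40.012, ∠ ≈ 88.57°
zero (1 + j20000·0.0005) = 1 + j10 → |·| ≈ 10.05, ∠ ≈ 84.29°
pole (1 + j20000·0.5) = 1 + j10000 → |·| ≈ 10000, ∠ ≈ 89.99°
pole (1 + j20000·0.001) = 1 + j20 → |·| ≈ 20.025, ∠ ≈ 87.14°
|L| = 500 · 40.012 · 10.05 / (10000 · 20.025) ≈ 1.004
Gain = 20 log₁₀(1.004) ≈ 0.03 dB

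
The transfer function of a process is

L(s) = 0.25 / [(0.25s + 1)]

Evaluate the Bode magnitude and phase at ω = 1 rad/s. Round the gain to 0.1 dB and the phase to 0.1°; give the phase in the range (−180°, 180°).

-12.3 dB, -14.0°

At ω = 1 rad/s:
pole (1 + j1·0.25) = 1 + j0.25 → |·| ≈ 1.0308, ∠ ≈ 14.04°
|L| = 0.25 · 1 / (1.0308) ≈ 0.24253
Gain = 20 log₁₀(0.24253) ≈ -12.30 dB
∠L = (0°) − (14.04°) = -14.04°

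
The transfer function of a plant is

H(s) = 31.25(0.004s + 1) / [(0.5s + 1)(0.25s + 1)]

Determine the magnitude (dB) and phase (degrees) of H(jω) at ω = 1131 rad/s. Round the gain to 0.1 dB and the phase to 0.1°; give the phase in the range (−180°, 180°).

At ω = 1131 rad/s:
zero (1 + j1131·0.004) = 1 + j4.524 → |·| ≈ 4.6332, ∠ ≈ 77.54°
pole (1 + j1131·0.5) = 1 + j565.5 → |·| ≈ 565.5, ∠ ≈ 89.90°
pole (1 + j1131·0.25) = 1 + j282.75 → |·| ≈ 282.75, ∠ ≈ 89.80°
|H| = 31.25 · 4.6332 / (565.5 · 282.75) ≈ 0.00090552
Gain = 20 log₁₀(0.00090552) ≈ -60.86 dB
∠H = (77.54°) − (89.90° + 89.80°) = -102.16°

-60.9 dB, -102.2°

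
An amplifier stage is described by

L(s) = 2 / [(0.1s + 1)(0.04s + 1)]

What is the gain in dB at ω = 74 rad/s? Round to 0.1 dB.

-21.3 dB

At ω = 74 rad/s:
pole (1 + j74·0.1) = 1 + j7.4 → |·| ≈ 7.4673, ∠ ≈ 82.30°
pole (1 + j74·0.04) = 1 + j2.96 → |·| ≈ 3.1244, ∠ ≈ 71.33°
|L| = 2 · 1 / (7.4673 · 3.1244) ≈ 0.085723
Gain = 20 log₁₀(0.085723) ≈ -21.34 dB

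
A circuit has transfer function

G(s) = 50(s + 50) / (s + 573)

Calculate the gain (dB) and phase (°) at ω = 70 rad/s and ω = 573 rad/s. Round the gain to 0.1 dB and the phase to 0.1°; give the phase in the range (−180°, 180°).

ω = 70: 17.4 dB, 47.5°; ω = 573: 31.0 dB, 40.0°

At s = jω = j70:
zero (s+50): 50 + j70 → |·| = √(50²+70²) = √7400 ≈ 86.023, ∠ = arctan(70/50) ≈ 54.46°
pole (s+573): 573 + j70 → |·| = √(573²+70²) = √333229 ≈ 577.26, ∠ = arctan(70/573) ≈ 6.96°
|G| = 50 · 86.023 / 577.26 ≈ 7.451
Gain = 20 log₁₀(7.451) ≈ 17.44 dB
∠G = 54.46° − 6.96° = 47.50°

At s = jω = j573:
zero (s+50): 50 + j573 → |·| = √(50²+573²) = √330829 ≈ 575.18, ∠ = arctan(573/50) ≈ 85.01°
pole (s+573): 573 + j573 → |·| = √(573²+573²) = √656658 ≈ 810.34, ∠ = arctan(573/573) ≈ 45.00°
|G| = 50 · 575.18 / 810.34 ≈ 35.49
Gain = 20 log₁₀(35.49) ≈ 31.00 dB
∠G = 85.01° − 45.00° = 40.01°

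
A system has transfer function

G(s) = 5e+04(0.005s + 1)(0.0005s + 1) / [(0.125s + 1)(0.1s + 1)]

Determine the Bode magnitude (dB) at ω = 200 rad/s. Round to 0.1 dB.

At ω = 200 rad/s:
zero (1 + j200·0.005) = 1 + j1 → |·| ≈ 1.4142, ∠ ≈ 45.00°
zero (1 + j200·0.0005) = 1 + j0.1 → |·| ≈ 1.005, ∠ ≈ 5.71°
pole (1 + j200·0.125) = 1 + j25 → |·| ≈ 25.02, ∠ ≈ 87.71°
pole (1 + j200·0.1) = 1 + j20 → |·| ≈ 20.025, ∠ ≈ 87.14°
|G| = 5e+04 · 1.4142 · 1.005 / (25.02 · 20.025) ≈ 141.84
Gain = 20 log₁₀(141.84) ≈ 43.04 dB

43.0 dB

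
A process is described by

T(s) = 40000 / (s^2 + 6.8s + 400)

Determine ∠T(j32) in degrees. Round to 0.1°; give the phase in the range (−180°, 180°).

At s = jω = j32:
quadratic: (j32)² + 6.8·j32 + 400 = -624 + j217.6 → |·| ≈ 660.85, ∠ ≈ 160.78°
∠T = 0.00° − 160.78° = -160.78°

-160.8°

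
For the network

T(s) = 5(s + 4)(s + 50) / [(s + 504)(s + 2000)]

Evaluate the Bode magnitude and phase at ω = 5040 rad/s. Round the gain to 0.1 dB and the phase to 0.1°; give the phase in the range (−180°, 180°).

13.3 dB, 26.7°

At s = jω = j5040:
zero (s+4): 4 + j5040 → |·| = √(4²+5040²) = √25401616 ≈ 5040, ∠ = arctan(5040/4) ≈ 89.95°
zero (s+50): 50 + j5040 → |·| = √(50²+5040²) = √25404100 ≈ 5040.2, ∠ = arctan(5040/50) ≈ 89.43°
pole (s+504): 504 + j5040 → |·| = √(504²+5040²) = √25655616 ≈ 5065.1, ∠ = arctan(5040/504) ≈ 84.29°
pole (s+2000): 2000 + j5040 → |·| = √(2000²+5040²) = √29401600 ≈ 5422.3, ∠ = arctan(5040/2000) ≈ 68.36°
|T| = 5 · 2.5403e+07 / 2.7464e+07 ≈ 4.6248
Gain = 20 log₁₀(4.6248) ≈ 13.30 dB
∠T = 179.38° − 152.65° = 26.73°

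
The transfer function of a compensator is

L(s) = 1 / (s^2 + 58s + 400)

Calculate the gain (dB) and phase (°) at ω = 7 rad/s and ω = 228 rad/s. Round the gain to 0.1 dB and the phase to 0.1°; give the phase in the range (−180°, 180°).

Substitute s = j7:
Numerator: 1 = 1 + j0
Denominator: (j7)^2 + 58(j7) + 400 = 351 + j406
|N| = √(1² + 0²) ≈ 1, ∠N ≈ 0.00°
|D| = √(351² + 406²) ≈ 536.69, ∠D ≈ 49.16°
|L| = 1 / 536.69 ≈ 0.0018633
Gain = 20 log₁₀(0.0018633) ≈ -54.59 dB
∠L = 0.00° − 49.16° = -49.16°

Substitute s = j228:
Numerator: 1 = 1 + j0
Denominator: (j228)^2 + 58(j228) + 400 = -51584 + j13224
|N| = √(1² + 0²) ≈ 1, ∠N ≈ 0.00°
|D| = √(51584² + 13224²) ≈ 53252, ∠D ≈ 165.62°
|L| = 1 / 53252 ≈ 1.8779e-05
Gain = 20 log₁₀(1.8779e-05) ≈ -94.53 dB
∠L = 0.00° − 165.62° = -165.62°

ω = 7: -54.6 dB, -49.2°; ω = 228: -94.5 dB, -165.6°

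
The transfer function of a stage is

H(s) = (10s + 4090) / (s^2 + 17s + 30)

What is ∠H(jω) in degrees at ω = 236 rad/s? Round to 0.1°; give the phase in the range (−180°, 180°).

-145.9°

Substitute s = j236:
Numerator: 10(j236) + 4090 = 4090 + j2360
Denominator: (j236)^2 + 17(j236) + 30 = -55666 + j4012
|N| = √(4090² + 2360²) ≈ 4722, ∠N ≈ 29.99°
|D| = √(55666² + 4012²) ≈ 55810, ∠D ≈ 175.88°
∠H = 29.99° − 175.88° = -145.89°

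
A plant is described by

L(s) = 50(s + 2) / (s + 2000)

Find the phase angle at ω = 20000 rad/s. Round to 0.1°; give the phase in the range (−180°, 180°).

5.7°

At s = jω = j20000:
zero (s+2): 2 + j20000 → |·| = √(2²+20000²) = √400000004 ≈ 20000, ∠ = arctan(20000/2) ≈ 89.99°
pole (s+2000): 2000 + j20000 → |·| = √(2000²+20000²) = √404000000 ≈ 20100, ∠ = arctan(20000/2000) ≈ 84.29°
∠L = 89.99° − 84.29° = 5.70°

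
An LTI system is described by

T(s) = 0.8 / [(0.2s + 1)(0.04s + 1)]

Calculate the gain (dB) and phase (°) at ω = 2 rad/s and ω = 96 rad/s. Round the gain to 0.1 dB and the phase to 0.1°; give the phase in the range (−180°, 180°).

ω = 2: -2.6 dB, -26.4°; ω = 96: -39.6 dB, -162.4°

At ω = 2 rad/s:
pole (1 + j2·0.2) = 1 + j0.4 → |·| ≈ 1.077, ∠ ≈ 21.80°
pole (1 + j2·0.04) = 1 + j0.08 → |·| ≈ 1.0032, ∠ ≈ 4.57°
|T| = 0.8 · 1 / (1.077 · 1.0032) ≈ 0.74043
Gain = 20 log₁₀(0.74043) ≈ -2.61 dB
∠T = (0°) − (21.80° + 4.57°) = -26.37°

At ω = 96 rad/s:
pole (1 + j96·0.2) = 1 + j19.2 → |·| ≈ 19.226, ∠ ≈ 87.02°
pole (1 + j96·0.04) = 1 + j3.84 → |·| ≈ 3.9681, ∠ ≈ 75.40°
|T| = 0.8 · 1 / (19.226 · 3.9681) ≈ 0.010486
Gain = 20 log₁₀(0.010486) ≈ -39.59 dB
∠T = (0°) − (87.02° + 75.40°) = -162.42°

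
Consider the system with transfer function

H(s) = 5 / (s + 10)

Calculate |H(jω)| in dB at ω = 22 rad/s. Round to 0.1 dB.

-13.7 dB

At s = jω = j22:
pole (s+10): 10 + j22 → |·| = √(10²+22²) = √584 ≈ 24.166, ∠ = arctan(22/10) ≈ 65.56°
|H| = 5 / 24.166 ≈ 0.2069
Gain = 20 log₁₀(0.2069) ≈ -13.68 dB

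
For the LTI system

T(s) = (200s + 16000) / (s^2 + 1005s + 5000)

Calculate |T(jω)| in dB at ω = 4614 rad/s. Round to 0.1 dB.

-27.5 dB

Substitute s = j4614:
Numerator: 200(j4614) + 16000 = 16000 + j922800
Denominator: (j4614)^2 + 1005(j4614) + 5000 = -21283996 + j4637070
|N| = √(16000² + 922800²) ≈ 9.2294e+05, ∠N ≈ 89.01°
|D| = √(21283996² + 4637070²) ≈ 2.1783e+07, ∠D ≈ 167.71°
|T| = 9.2294e+05 / 2.1783e+07 ≈ 0.04237
Gain = 20 log₁₀(0.04237) ≈ -27.46 dB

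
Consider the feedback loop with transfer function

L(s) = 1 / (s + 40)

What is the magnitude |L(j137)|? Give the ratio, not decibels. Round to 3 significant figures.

At s = jω = j137:
pole (s+40): 40 + j137 → |·| = √(40²+137²) = √20369 ≈ 142.72, ∠ = arctan(137/40) ≈ 73.72°
|L| = 1 / 142.72 ≈ 0.0070067

0.00701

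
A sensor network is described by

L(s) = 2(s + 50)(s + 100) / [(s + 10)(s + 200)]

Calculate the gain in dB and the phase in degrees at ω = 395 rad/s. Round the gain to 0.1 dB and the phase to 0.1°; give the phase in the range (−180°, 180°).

5.4 dB, 6.9°

At s = jω = j395:
zero (s+50): 50 + j395 → |·| = √(50²+395²) = √158525 ≈ 398.15, ∠ = arctan(395/50) ≈ 82.79°
zero (s+100): 100 + j395 → |·| = √(100²+395²) = √166025 ≈ 407.46, ∠ = arctan(395/100) ≈ 75.79°
pole (s+10): 10 + j395 → |·| = √(10²+395²) = √156125 ≈ 395.13, ∠ = arctan(395/10) ≈ 88.55°
pole (s+200): 200 + j395 → |·| = √(200²+395²) = √196025 ≈ 442.75, ∠ = arctan(395/200) ≈ 63.15°
|L| = 2 · 1.6223e+05 / 1.7494e+05 ≈ 1.8547
Gain = 20 log₁₀(1.8547) ≈ 5.37 dB
∠L = 158.58° − 151.70° = 6.88°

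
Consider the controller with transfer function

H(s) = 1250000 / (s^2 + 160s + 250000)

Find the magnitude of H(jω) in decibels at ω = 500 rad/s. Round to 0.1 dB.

23.9 dB

At s = jω = j500:
quadratic: (j500)² + 160·j500 + 250000 = 0 + j80000 → |·| ≈ 80000, ∠ ≈ 90.00°
|H| = 1250000 / 80000 ≈ 15.625
Gain = 20 log₁₀(15.625) ≈ 23.88 dB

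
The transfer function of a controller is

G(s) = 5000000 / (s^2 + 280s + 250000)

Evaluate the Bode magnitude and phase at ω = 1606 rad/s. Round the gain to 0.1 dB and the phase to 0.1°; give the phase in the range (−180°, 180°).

At s = jω = j1606:
quadratic: (j1606)² + 280·j1606 + 250000 = -2329236 + j449680 → |·| ≈ 2.3722e+06, ∠ ≈ 169.07°
|G| = 5000000 / 2.3722e+06 ≈ 2.1077
Gain = 20 log₁₀(2.1077) ≈ 6.48 dB
∠G = 0.00° − 169.07° = -169.07°

6.5 dB, -169.1°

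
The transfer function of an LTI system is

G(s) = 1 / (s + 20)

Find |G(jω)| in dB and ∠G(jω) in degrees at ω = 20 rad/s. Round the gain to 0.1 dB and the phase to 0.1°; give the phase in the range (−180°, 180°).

-29.0 dB, -45.0°

Substitute s = j20:
Numerator: 1 = 1 + j0
Denominator: (j20) + 20 = 20 + j20
|N| = √(1² + 0²) ≈ 1, ∠N ≈ 0.00°
|D| = √(20² + 20²) ≈ 28.284, ∠D ≈ 45.00°
|G| = 1 / 28.284 ≈ 0.035356
Gain = 20 log₁₀(0.035356) ≈ -29.03 dB
∠G = 0.00° − 45.00° = -45.00°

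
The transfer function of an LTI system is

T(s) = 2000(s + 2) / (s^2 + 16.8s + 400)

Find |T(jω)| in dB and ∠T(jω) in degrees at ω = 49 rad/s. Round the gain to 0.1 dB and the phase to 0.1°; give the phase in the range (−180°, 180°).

33.1 dB, -70.0°

At s = jω = j49:
zero (s+2): 2 + j49 → |·| = √(2²+49²) = √2405 ≈ 49.041, ∠ = arctan(49/2) ≈ 87.66°
quadratic: (j49)² + 16.8·j49 + 400 = -2001 + j823.2 → |·| ≈ 2163.7, ∠ ≈ 157.64°
|T| = 2000 · 49.041 / 2163.7 ≈ 45.331
Gain = 20 log₁₀(45.331) ≈ 33.13 dB
∠T = 87.66° − 157.64° = -69.98°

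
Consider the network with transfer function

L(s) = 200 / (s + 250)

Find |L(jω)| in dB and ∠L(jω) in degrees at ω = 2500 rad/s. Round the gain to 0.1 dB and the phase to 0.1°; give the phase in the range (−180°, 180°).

-22.0 dB, -84.3°

At s = jω = j2500:
pole (s+250): 250 + j2500 → |·| = √(250²+2500²) = √6312500 ≈ 2512.5, ∠ = arctan(2500/250) ≈ 84.29°
|L| = 200 / 2512.5 ≈ 0.079602
Gain = 20 log₁₀(0.079602) ≈ -21.98 dB
∠L = 0.00° − 84.29° = -84.29°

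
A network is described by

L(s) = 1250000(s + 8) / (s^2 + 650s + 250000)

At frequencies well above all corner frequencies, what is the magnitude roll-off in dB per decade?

Each pole contributes −20 dB/decade at high frequency; each zero contributes +20 dB/decade.
Net: 1 zero(s) − 2 pole(s) → -20 dB/decade.

-20 dB/decade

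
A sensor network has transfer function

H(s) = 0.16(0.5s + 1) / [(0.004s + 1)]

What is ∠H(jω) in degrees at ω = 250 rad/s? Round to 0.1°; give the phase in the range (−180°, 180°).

44.5°

At ω = 250 rad/s:
zero (1 + j250·0.5) = 1 + j125 → |·| ≈ 125, ∠ ≈ 89.54°
pole (1 + j250·0.004) = 1 + j1 → |·| ≈ 1.4142, ∠ ≈ 45.00°
∠H = (89.54°) − (45.00°) = 44.54°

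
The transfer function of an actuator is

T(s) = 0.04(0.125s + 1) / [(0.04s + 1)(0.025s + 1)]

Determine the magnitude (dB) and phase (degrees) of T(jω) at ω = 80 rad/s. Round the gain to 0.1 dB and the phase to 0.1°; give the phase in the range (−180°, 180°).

-25.4 dB, -51.8°

At ω = 80 rad/s:
zero (1 + j80·0.125) = 1 + j10 → |·| ≈ 10.05, ∠ ≈ 84.29°
pole (1 + j80·0.04) = 1 + j3.2 → |·| ≈ 3.3526, ∠ ≈ 72.65°
pole (1 + j80·0.025) = 1 + j2 → |·| ≈ 2.2361, ∠ ≈ 63.43°
|T| = 0.04 · 10.05 / (3.3526 · 2.2361) ≈ 0.053623
Gain = 20 log₁₀(0.053623) ≈ -25.41 dB
∠T = (84.29°) − (72.65° + 63.43°) = -51.79°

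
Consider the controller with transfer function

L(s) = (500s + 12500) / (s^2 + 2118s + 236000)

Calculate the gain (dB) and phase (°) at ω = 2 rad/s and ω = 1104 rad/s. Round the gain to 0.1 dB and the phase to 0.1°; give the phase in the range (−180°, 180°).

ω = 2: -25.5 dB, 3.5°; ω = 1104: -13.2 dB, -24.1°

Substitute s = j2:
Numerator: 500(j2) + 12500 = 12500 + j1000
Denominator: (j2)^2 + 2118(j2) + 236000 = 235996 + j4236
|N| = √(12500² + 1000²) ≈ 12540, ∠N ≈ 4.57°
|D| = √(235996² + 4236²) ≈ 2.3603e+05, ∠D ≈ 1.03°
|L| = 12540 / 2.3603e+05 ≈ 0.053129
Gain = 20 log₁₀(0.053129) ≈ -25.49 dB
∠L = 4.57° − 1.03° = 3.54°

Substitute s = j1104:
Numerator: 500(j1104) + 12500 = 12500 + j552000
Denominator: (j1104)^2 + 2118(j1104) + 236000 = -982816 + j2338272
|N| = √(12500² + 552000²) ≈ 5.5214e+05, ∠N ≈ 88.70°
|D| = √(982816² + 2338272²) ≈ 2.5364e+06, ∠D ≈ 112.80°
|L| = 5.5214e+05 / 2.5364e+06 ≈ 0.21769
Gain = 20 log₁₀(0.21769) ≈ -13.24 dB
∠L = 88.70° − 112.80° = -24.10°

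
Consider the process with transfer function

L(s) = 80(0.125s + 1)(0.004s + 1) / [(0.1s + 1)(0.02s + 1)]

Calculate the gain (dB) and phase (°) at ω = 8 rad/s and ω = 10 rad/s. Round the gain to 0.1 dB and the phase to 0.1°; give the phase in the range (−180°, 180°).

ω = 8: 38.8 dB, -0.9°; ω = 10: 39.0 dB, -2.7°

At ω = 8 rad/s:
zero (1 + j8·0.125) = 1 + j1 → |·| ≈ 1.4142, ∠ ≈ 45.00°
zero (1 + j8·0.004) = 1 + j0.032 → |·| ≈ 1.0005, ∠ ≈ 1.83°
pole (1 + j8·0.1) = 1 + j0.8 → |·| ≈ 1.2806, ∠ ≈ 38.66°
pole (1 + j8·0.02) = 1 + j0.16 → |·| ≈ 1.0127, ∠ ≈ 9.09°
|L| = 80 · 1.4142 · 1.0005 / (1.2806 · 1.0127) ≈ 87.282
Gain = 20 log₁₀(87.282) ≈ 38.82 dB
∠L = (45.00° + 1.83°) − (38.66° + 9.09°) = -0.92°

At ω = 10 rad/s:
zero (1 + j10·0.125) = 1 + j1.25 → |·| ≈ 1.6008, ∠ ≈ 51.34°
zero (1 + j10·0.004) = 1 + j0.04 → |·| ≈ 1.0008, ∠ ≈ 2.29°
pole (1 + j10·0.1) = 1 + j1 → |·| ≈ 1.4142, ∠ ≈ 45.00°
pole (1 + j10·0.02) = 1 + j0.2 → |·| ≈ 1.0198, ∠ ≈ 11.31°
|L| = 80 · 1.6008 · 1.0008 / (1.4142 · 1.0198) ≈ 88.869
Gain = 20 log₁₀(88.869) ≈ 38.98 dB
∠L = (51.34° + 2.29°) − (45.00° + 11.31°) = -2.68°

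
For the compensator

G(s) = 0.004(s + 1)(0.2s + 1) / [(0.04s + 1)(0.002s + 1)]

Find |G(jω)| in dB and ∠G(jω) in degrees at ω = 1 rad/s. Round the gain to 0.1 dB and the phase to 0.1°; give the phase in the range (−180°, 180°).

At ω = 1 rad/s:
zero (1 + j1·1) = 1 + j1 → |·| ≈ 1.4142, ∠ ≈ 45.00°
zero (1 + j1·0.2) = 1 + j0.2 → |·| ≈ 1.0198, ∠ ≈ 11.31°
pole (1 + j1·0.04) = 1 + j0.04 → |·| ≈ 1.0008, ∠ ≈ 2.29°
pole (1 + j1·0.002) = 1 + j0.002 → |·| ≈ 1, ∠ ≈ 0.11°
|G| = 0.004 · 1.4142 · 1.0198 / (1.0008 · 1) ≈ 0.0057642
Gain = 20 log₁₀(0.0057642) ≈ -44.79 dB
∠G = (45.00° + 11.31°) − (2.29° + 0.11°) = 53.91°

-44.8 dB, 53.9°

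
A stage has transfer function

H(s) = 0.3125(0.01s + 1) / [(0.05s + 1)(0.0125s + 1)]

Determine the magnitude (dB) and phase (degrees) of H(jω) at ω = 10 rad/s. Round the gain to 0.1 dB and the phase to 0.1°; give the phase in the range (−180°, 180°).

At ω = 10 rad/s:
zero (1 + j10·0.01) = 1 + j0.1 → |·| ≈ 1.005, ∠ ≈ 5.71°
pole (1 + j10·0.05) = 1 + j0.5 → |·| ≈ 1.118, ∠ ≈ 26.57°
pole (1 + j10·0.0125) = 1 + j0.125 → |·| ≈ 1.0078, ∠ ≈ 7.13°
|H| = 0.3125 · 1.005 / (1.118 · 1.0078) ≈ 0.27874
Gain = 20 log₁₀(0.27874) ≈ -11.10 dB
∠H = (5.71°) − (26.57° + 7.13°) = -27.99°

-11.1 dB, -28.0°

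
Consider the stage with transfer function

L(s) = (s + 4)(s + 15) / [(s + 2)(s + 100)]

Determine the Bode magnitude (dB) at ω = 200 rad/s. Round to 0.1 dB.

At s = jω = j200:
zero (s+4): 4 + j200 → |·| = √(4²+200²) = √40016 ≈ 200.04, ∠ = arctan(200/4) ≈ 88.85°
zero (s+15): 15 + j200 → |·| = √(15²+200²) = √40225 ≈ 200.56, ∠ = arctan(200/15) ≈ 85.71°
pole (s+2): 2 + j200 → |·| = √(2²+200²) = √40004 ≈ 200.01, ∠ = arctan(200/2) ≈ 89.43°
pole (s+100): 100 + j200 → |·| = √(100²+200²) = √50000 ≈ 223.61, ∠ = arctan(200/100) ≈ 63.43°
|L| = 1 · 40120 / 44724 ≈ 0.89706
Gain = 20 log₁₀(0.89706) ≈ -0.94 dB

-0.9 dB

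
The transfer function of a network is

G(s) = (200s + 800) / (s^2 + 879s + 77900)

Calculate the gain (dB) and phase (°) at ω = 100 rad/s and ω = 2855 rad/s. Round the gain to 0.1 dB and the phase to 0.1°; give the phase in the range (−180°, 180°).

ω = 100: -14.9 dB, 35.4°; ω = 2855: -23.4 dB, -72.8°

Substitute s = j100:
Numerator: 200(j100) + 800 = 800 + j20000
Denominator: (j100)^2 + 879(j100) + 77900 = 67900 + j87900
|N| = √(800² + 20000²) ≈ 20016, ∠N ≈ 87.71°
|D| = √(67900² + 87900²) ≈ 1.1107e+05, ∠D ≈ 52.32°
|G| = 20016 / 1.1107e+05 ≈ 0.18021
Gain = 20 log₁₀(0.18021) ≈ -14.88 dB
∠G = 87.71° − 52.32° = 35.39°

Substitute s = j2855:
Numerator: 200(j2855) + 800 = 800 + j571000
Denominator: (j2855)^2 + 879(j2855) + 77900 = -8073125 + j2509545
|N| = √(800² + 571000²) ≈ 5.71e+05, ∠N ≈ 89.92°
|D| = √(8073125² + 2509545²) ≈ 8.4542e+06, ∠D ≈ 162.73°
|G| = 5.71e+05 / 8.4542e+06 ≈ 0.06754
Gain = 20 log₁₀(0.06754) ≈ -23.41 dB
∠G = 89.92° − 162.73° = -72.81°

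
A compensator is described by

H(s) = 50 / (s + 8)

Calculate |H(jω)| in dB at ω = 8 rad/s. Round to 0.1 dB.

Substitute s = j8:
Numerator: 50 = 50 + j0
Denominator: (j8) + 8 = 8 + j8
|N| = √(50² + 0²) ≈ 50, ∠N ≈ 0.00°
|D| = √(8² + 8²) ≈ 11.314, ∠D ≈ 45.00°
|H| = 50 / 11.314 ≈ 4.4193
Gain = 20 log₁₀(4.4193) ≈ 12.91 dB

12.9 dB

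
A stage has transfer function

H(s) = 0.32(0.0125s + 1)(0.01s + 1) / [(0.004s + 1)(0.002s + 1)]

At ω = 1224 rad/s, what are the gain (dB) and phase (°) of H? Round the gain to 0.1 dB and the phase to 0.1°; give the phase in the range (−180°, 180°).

13.2 dB, 25.4°

At ω = 1224 rad/s:
zero (1 + j1224·0.0125) = 1 + j15.3 → |·| ≈ 15.333, ∠ ≈ 86.26°
zero (1 + j1224·0.01) = 1 + j12.24 → |·| ≈ 12.281, ∠ ≈ 85.33°
pole (1 + j1224·0.004) = 1 + j4.896 → |·| ≈ 4.9971, ∠ ≈ 78.46°
pole (1 + j1224·0.002) = 1 + j2.448 → |·| ≈ 2.6444, ∠ ≈ 67.78°
|H| = 0.32 · 15.333 · 12.281 / (4.9971 · 2.6444) ≈ 4.56
Gain = 20 log₁₀(4.56) ≈ 13.18 dB
∠H = (86.26° + 85.33°) − (78.46° + 67.78°) = 25.35°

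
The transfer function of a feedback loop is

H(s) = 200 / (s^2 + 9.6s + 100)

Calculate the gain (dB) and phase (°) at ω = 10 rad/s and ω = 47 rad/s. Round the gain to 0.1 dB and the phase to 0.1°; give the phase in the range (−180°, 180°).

ω = 10: 6.4 dB, -90.0°; ω = 47: -20.7 dB, -167.9°

At s = jω = j10:
quadratic: (j10)² + 9.6·j10 + 100 = 0 + j96 → |·| ≈ 96, ∠ ≈ 90.00°
|H| = 200 / 96 ≈ 2.0833
Gain = 20 log₁₀(2.0833) ≈ 6.38 dB
∠H = 0.00° − 90.00° = -90.00°

At s = jω = j47:
quadratic: (j47)² + 9.6·j47 + 100 = -2109 + j451.2 → |·| ≈ 2156.7, ∠ ≈ 167.92°
|H| = 200 / 2156.7 ≈ 0.092734
Gain = 20 log₁₀(0.092734) ≈ -20.66 dB
∠H = 0.00° − 167.92° = -167.92°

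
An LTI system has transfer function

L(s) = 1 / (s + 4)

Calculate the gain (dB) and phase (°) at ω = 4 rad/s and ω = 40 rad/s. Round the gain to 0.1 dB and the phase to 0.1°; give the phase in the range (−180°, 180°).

At s = jω = j4:
pole (s+4): 4 + j4 → |·| = √(4²+4²) = √32 ≈ 5.6569, ∠ = arctan(4/4) ≈ 45.00°
|L| = 1 / 5.6569 ≈ 0.17678
Gain = 20 log₁₀(0.17678) ≈ -15.05 dB
∠L = 0.00° − 45.00° = -45.00°

At s = jω = j40:
pole (s+4): 4 + j40 → |·| = √(4²+40²) = √1616 ≈ 40.2, ∠ = arctan(40/4) ≈ 84.29°
|L| = 1 / 40.2 ≈ 0.024876
Gain = 20 log₁₀(0.024876) ≈ -32.08 dB
∠L = 0.00° − 84.29° = -84.29°

ω = 4: -15.1 dB, -45.0°; ω = 40: -32.1 dB, -84.3°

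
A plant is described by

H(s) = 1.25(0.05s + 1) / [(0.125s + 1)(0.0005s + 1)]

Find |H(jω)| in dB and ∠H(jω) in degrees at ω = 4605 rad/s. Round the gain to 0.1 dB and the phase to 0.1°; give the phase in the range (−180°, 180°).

-14.0 dB, -66.7°

At ω = 4605 rad/s:
zero (1 + j4605·0.05) = 1 + j230.25 → |·| ≈ 230.25, ∠ ≈ 89.75°
pole (1 + j4605·0.125) = 1 + j575.625 → |·| ≈ 575.63, ∠ ≈ 89.90°
pole (1 + j4605·0.0005) = 1 + j2.3025 → |·| ≈ 2.5103, ∠ ≈ 66.52°
|H| = 1.25 · 230.25 / (575.63 · 2.5103) ≈ 0.19918
Gain = 20 log₁₀(0.19918) ≈ -14.02 dB
∠H = (89.75°) − (89.90° + 66.52°) = -66.67°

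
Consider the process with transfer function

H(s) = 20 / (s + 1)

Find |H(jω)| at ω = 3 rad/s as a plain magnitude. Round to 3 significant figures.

Substitute s = j3:
Numerator: 20 = 20 + j0
Denominator: (j3) + 1 = 1 + j3
|N| = √(20² + 0²) ≈ 20, ∠N ≈ 0.00°
|D| = √(1² + 3²) ≈ 3.1623, ∠D ≈ 71.57°
|H| = 20 / 3.1623 ≈ 6.3245

6.32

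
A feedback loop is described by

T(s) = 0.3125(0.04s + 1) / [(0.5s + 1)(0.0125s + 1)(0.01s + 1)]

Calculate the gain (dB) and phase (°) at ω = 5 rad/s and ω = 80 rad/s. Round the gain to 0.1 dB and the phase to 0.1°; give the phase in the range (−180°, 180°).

ω = 5: -18.6 dB, -63.3°; ω = 80: -36.8 dB, -99.6°

At ω = 5 rad/s:
zero (1 + j5·0.04) = 1 + j0.2 → |·| ≈ 1.0198, ∠ ≈ 11.31°
pole (1 + j5·0.5) = 1 + j2.5 → |·| ≈ 2.6926, ∠ ≈ 68.20°
pole (1 + j5·0.0125) = 1 + j0.0625 → |·| ≈ 1.002, ∠ ≈ 3.58°
pole (1 + j5·0.01) = 1 + j0.05 → |·| ≈ 1.0012, ∠ ≈ 2.86°
|T| = 0.3125 · 1.0198 / (2.6926 · 1.002 · 1.0012) ≈ 0.11798
Gain = 20 log₁₀(0.11798) ≈ -18.56 dB
∠T = (11.31°) − (68.20° + 3.58° + 2.86°) = -63.33°

At ω = 80 rad/s:
zero (1 + j80·0.04) = 1 + j3.2 → |·| ≈ 3.3526, ∠ ≈ 72.65°
pole (1 + j80·0.5) = 1 + j40 → |·| ≈ 40.012, ∠ ≈ 88.57°
pole (1 + j80·0.0125) = 1 + j1 → |·| ≈ 1.4142, ∠ ≈ 45.00°
pole (1 + j80·0.01) = 1 + j0.8 → |·| ≈ 1.2806, ∠ ≈ 38.66°
|T| = 0.3125 · 3.3526 / (40.012 · 1.4142 · 1.2806) ≈ 0.014458
Gain = 20 log₁₀(0.014458) ≈ -36.80 dB
∠T = (72.65°) − (88.57° + 45.00° + 38.66°) = -99.58°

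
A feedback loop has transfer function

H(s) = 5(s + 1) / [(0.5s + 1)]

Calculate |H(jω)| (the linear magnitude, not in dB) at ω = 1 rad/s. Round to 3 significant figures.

6.32

At ω = 1 rad/s:
zero (1 + j1·1) = 1 + j1 → |·| ≈ 1.4142, ∠ ≈ 45.00°
pole (1 + j1·0.5) = 1 + j0.5 → |·| ≈ 1.118, ∠ ≈ 26.57°
|H| = 5 · 1.4142 / (1.118) ≈ 6.3247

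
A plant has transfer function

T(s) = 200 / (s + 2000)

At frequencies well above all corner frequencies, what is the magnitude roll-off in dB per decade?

-20 dB/decade

Each pole contributes −20 dB/decade at high frequency; each zero contributes +20 dB/decade.
Net: 0 zero(s) − 1 pole(s) → -20 dB/decade.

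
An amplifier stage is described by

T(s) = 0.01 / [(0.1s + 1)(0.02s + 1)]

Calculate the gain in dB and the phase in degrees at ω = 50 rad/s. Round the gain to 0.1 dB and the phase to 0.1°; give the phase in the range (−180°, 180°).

At ω = 50 rad/s:
pole (1 + j50·0.1) = 1 + j5 → |·| ≈ 5.099, ∠ ≈ 78.69°
pole (1 + j50·0.02) = 1 + j1 → |·| ≈ 1.4142, ∠ ≈ 45.00°
|T| = 0.01 · 1 / (5.099 · 1.4142) ≈ 0.0013868
Gain = 20 log₁₀(0.0013868) ≈ -57.16 dB
∠T = (0°) − (78.69° + 45.00°) = -123.69°

-57.2 dB, -123.7°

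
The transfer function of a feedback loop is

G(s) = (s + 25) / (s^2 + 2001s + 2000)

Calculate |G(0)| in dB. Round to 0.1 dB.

G(0) = 25 / 2000 = 0.0125
20 log₁₀(0.0125) ≈ -38.06 dB

-38.1 dB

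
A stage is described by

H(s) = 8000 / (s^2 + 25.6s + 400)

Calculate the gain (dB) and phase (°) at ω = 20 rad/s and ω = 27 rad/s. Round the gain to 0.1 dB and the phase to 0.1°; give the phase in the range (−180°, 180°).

At s = jω = j20:
quadratic: (j20)² + 25.6·j20 + 400 = 0 + j512 → |·| ≈ 512, ∠ ≈ 90.00°
|H| = 8000 / 512 ≈ 15.625
Gain = 20 log₁₀(15.625) ≈ 23.88 dB
∠H = 0.00° − 90.00° = -90.00°

At s = jω = j27:
quadratic: (j27)² + 25.6·j27 + 400 = -329 + j691.2 → |·| ≈ 765.51, ∠ ≈ 115.45°
|H| = 8000 / 765.51 ≈ 10.451
Gain = 20 log₁₀(10.451) ≈ 20.38 dB
∠H = 0.00° − 115.45° = -115.45°

ω = 20: 23.9 dB, -90.0°; ω = 27: 20.4 dB, -115.5°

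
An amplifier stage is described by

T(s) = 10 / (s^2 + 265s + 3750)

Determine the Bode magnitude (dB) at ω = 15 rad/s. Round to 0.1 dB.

Substitute s = j15:
Numerator: 10 = 10 + j0
Denominator: (j15)^2 + 265(j15) + 3750 = 3525 + j3975
|N| = √(10² + 0²) ≈ 10, ∠N ≈ 0.00°
|D| = √(3525² + 3975²) ≈ 5312.8, ∠D ≈ 48.43°
|T| = 10 / 5312.8 ≈ 0.0018822
Gain = 20 log₁₀(0.0018822) ≈ -54.51 dB

-54.5 dB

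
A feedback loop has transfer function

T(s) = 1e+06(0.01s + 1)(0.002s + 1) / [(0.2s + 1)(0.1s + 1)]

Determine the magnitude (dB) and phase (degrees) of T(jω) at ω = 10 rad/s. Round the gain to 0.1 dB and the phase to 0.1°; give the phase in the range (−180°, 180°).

110.0 dB, -101.6°

At ω = 10 rad/s:
zero (1 + j10·0.01) = 1 + j0.1 → |·| ≈ 1.005, ∠ ≈ 5.71°
zero (1 + j10·0.002) = 1 + j0.02 → |·| ≈ 1.0002, ∠ ≈ 1.15°
pole (1 + j10·0.2) = 1 + j2 → |·| ≈ 2.2361, ∠ ≈ 63.43°
pole (1 + j10·0.1) = 1 + j1 → |·| ≈ 1.4142, ∠ ≈ 45.00°
|T| = 1e+06 · 1.005 · 1.0002 / (2.2361 · 1.4142) ≈ 3.1787e+05
Gain = 20 log₁₀(3.1787e+05) ≈ 110.04 dB
∠T = (5.71° + 1.15°) − (63.43° + 45.00°) = -101.57°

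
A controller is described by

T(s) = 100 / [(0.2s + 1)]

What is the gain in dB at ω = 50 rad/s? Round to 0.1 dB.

At ω = 50 rad/s:
pole (1 + j50·0.2) = 1 + j10 → |·| ≈ 10.05, ∠ ≈ 84.29°
|T| = 100 · 1 / (10.05) ≈ 9.9502
Gain = 20 log₁₀(9.9502) ≈ 19.96 dB

20.0 dB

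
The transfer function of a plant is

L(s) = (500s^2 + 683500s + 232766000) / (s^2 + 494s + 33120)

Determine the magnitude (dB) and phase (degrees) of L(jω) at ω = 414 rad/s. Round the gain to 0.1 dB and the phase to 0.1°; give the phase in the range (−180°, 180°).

62.2 dB, -61.5°

Substitute s = j414:
Numerator: 500(j414)^2 + 683500(j414) + 232766000 = 147068000 + j282969000
Denominator: (j414)^2 + 494(j414) + 33120 = -138276 + j204516
|N| = √(147068000² + 282969000²) ≈ 3.1891e+08, ∠N ≈ 62.54°
|D| = √(138276² + 204516²) ≈ 2.4687e+05, ∠D ≈ 124.06°
|L| = 3.1891e+08 / 2.4687e+05 ≈ 1291.8
Gain = 20 log₁₀(1291.8) ≈ 62.22 dB
∠L = 62.54° − 124.06° = -61.52°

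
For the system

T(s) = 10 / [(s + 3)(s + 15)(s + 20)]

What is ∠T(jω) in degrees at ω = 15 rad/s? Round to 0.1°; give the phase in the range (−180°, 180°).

-160.6°

At s = jω = j15:
pole (s+3): 3 + j15 → |·| = √(3²+15²) = √234 ≈ 15.297, ∠ = arctan(15/3) ≈ 78.69°
pole (s+15): 15 + j15 → |·| = √(15²+15²) = √450 ≈ 21.213, ∠ = arctan(15/15) ≈ 45.00°
pole (s+20): 20 + j15 → |·| = √(20²+15²) = √625 ≈ 25, ∠ = arctan(15/20) ≈ 36.87°
∠T = 0.00° − 160.56° = -160.56°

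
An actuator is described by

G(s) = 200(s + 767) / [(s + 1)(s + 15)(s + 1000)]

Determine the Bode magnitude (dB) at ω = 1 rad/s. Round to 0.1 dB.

At s = jω = j1:
zero (s+767): 767 + j1 → |·| = √(767²+1²) = √588290 ≈ 767, ∠ = arctan(1/767) ≈ 0.07°
pole (s+1): 1 + j1 → |·| = √(1²+1²) = √2 ≈ 1.4142, ∠ = arctan(1/1) ≈ 45.00°
pole (s+15): 15 + j1 → |·| = √(15²+1²) = √226 ≈ 15.033, ∠ = arctan(1/15) ≈ 3.81°
pole (s+1000): 1000 + j1 → |·| = √(1000²+1²) = √1000001 ≈ 1000, ∠ = arctan(1/1000) ≈ 0.06°
|G| = 200 · 767 / 21260 ≈ 7.2154
Gain = 20 log₁₀(7.2154) ≈ 17.17 dB

17.2 dB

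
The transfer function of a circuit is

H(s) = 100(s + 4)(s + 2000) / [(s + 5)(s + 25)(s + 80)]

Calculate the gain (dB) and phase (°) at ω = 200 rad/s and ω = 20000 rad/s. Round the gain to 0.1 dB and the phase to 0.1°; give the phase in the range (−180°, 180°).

ω = 200: 13.3 dB, -145.1°; ω = 20000: -46.0 dB, -95.4°

At s = jω = j200:
zero (s+4): 4 + j200 → |·| = √(4²+200²) = √40016 ≈ 200.04, ∠ = arctan(200/4) ≈ 88.85°
zero (s+2000): 2000 + j200 → |·| = √(2000²+200²) = √4040000 ≈ 2010, ∠ = arctan(200/2000) ≈ 5.71°
pole (s+5): 5 + j200 → |·| = √(5²+200²) = √40025 ≈ 200.06, ∠ = arctan(200/5) ≈ 88.57°
pole (s+25): 25 + j200 → |·| = √(25²+200²) = √40625 ≈ 201.56, ∠ = arctan(200/25) ≈ 82.87°
pole (s+80): 80 + j200 → |·| = √(80²+200²) = √46400 ≈ 215.41, ∠ = arctan(200/80) ≈ 68.20°
|H| = 100 · 4.0208e+05 / 8.6862e+06 ≈ 4.629
Gain = 20 log₁₀(4.629) ≈ 13.31 dB
∠H = 94.56° − 239.64° = -145.08°

At s = jω = j20000:
zero (s+4): 4 + j20000 → |·| = √(4²+20000²) = √400000016 ≈ 20000, ∠ = arctan(20000/4) ≈ 89.99°
zero (s+2000): 2000 + j20000 → |·| = √(2000²+20000²) = √404000000 ≈ 20100, ∠ = arctan(20000/2000) ≈ 84.29°
pole (s+5): 5 + j20000 → |·| = √(5²+20000²) = √400000025 ≈ 20000, ∠ = arctan(20000/5) ≈ 89.99°
pole (s+25): 25 + j20000 → |·| = √(25²+20000²) = √400000625 ≈ 20000, ∠ = arctan(20000/25) ≈ 89.93°
pole (s+80): 80 + j20000 → |·| = √(80²+20000²) = √400006400 ≈ 20000, ∠ = arctan(20000/80) ≈ 89.77°
|H| = 100 · 4.02e+08 / 8e+12 ≈ 0.005025
Gain = 20 log₁₀(0.005025) ≈ -45.98 dB
∠H = 174.28° − 269.69° = -95.41°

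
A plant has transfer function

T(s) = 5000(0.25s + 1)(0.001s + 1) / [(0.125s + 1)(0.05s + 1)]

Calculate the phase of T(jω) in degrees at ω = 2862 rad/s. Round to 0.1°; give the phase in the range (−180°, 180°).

-18.8°

At ω = 2862 rad/s:
zero (1 + j2862·0.25) = 1 + j715.5 → |·| ≈ 715.5, ∠ ≈ 89.92°
zero (1 + j2862·0.001) = 1 + j2.862 → |·| ≈ 3.0317, ∠ ≈ 70.74°
pole (1 + j2862·0.125) = 1 + j357.75 → |·| ≈ 357.75, ∠ ≈ 89.84°
pole (1 + j2862·0.05) = 1 + j143.1 → |·| ≈ 143.1, ∠ ≈ 89.60°
∠T = (89.92° + 70.74°) − (89.84° + 89.60°) = -18.78°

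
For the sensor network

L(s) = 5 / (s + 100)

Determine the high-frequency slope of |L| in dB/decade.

-20 dB/decade

Each pole contributes −20 dB/decade at high frequency; each zero contributes +20 dB/decade.
Net: 0 zero(s) − 1 pole(s) → -20 dB/decade.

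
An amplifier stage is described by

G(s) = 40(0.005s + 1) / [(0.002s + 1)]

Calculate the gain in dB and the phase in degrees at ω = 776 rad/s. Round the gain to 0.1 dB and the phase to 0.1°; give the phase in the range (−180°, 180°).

At ω = 776 rad/s:
zero (1 + j776·0.005) = 1 + j3.88 → |·| ≈ 4.0068, ∠ ≈ 75.55°
pole (1 + j776·0.002) = 1 + j1.552 → |·| ≈ 1.8463, ∠ ≈ 57.21°
|G| = 40 · 4.0068 / (1.8463) ≈ 86.807
Gain = 20 log₁₀(86.807) ≈ 38.77 dB
∠G = (75.55°) − (57.21°) = 18.34°

38.8 dB, 18.3°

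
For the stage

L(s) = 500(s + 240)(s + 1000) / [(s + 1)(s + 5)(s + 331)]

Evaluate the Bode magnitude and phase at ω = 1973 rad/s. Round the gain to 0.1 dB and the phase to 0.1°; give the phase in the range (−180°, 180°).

At s = jω = j1973:
zero (s+240): 240 + j1973 → |·| = √(240²+1973²) = √3950329 ≈ 1987.5, ∠ = arctan(1973/240) ≈ 83.06°
zero (s+1000): 1000 + j1973 → |·| = √(1000²+1973²) = √4892729 ≈ 2212, ∠ = arctan(1973/1000) ≈ 63.12°
pole (s+1): 1 + j1973 → |·| = √(1²+1973²) = √3892730 ≈ 1973, ∠ = arctan(1973/1) ≈ 89.97°
pole (s+5): 5 + j1973 → |·| = √(5²+1973²) = √3892754 ≈ 1973, ∠ = arctan(1973/5) ≈ 89.85°
pole (s+331): 331 + j1973 → |·| = √(331²+1973²) = √4002290 ≈ 2000.6, ∠ = arctan(1973/331) ≈ 80.48°
|L| = 500 · 4.3964e+06 / 7.7878e+09 ≈ 0.28226
Gain = 20 log₁₀(0.28226) ≈ -10.99 dB
∠L = 146.18° − 260.30° = -114.12°

-11.0 dB, -114.1°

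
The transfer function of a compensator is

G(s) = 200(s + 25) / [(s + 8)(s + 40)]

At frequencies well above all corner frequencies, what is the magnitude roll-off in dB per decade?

Each pole contributes −20 dB/decade at high frequency; each zero contributes +20 dB/decade.
Net: 1 zero(s) − 2 pole(s) → -20 dB/decade.

-20 dB/decade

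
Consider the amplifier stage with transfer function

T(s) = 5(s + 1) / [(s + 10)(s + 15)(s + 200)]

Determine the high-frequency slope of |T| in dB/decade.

Each pole contributes −20 dB/decade at high frequency; each zero contributes +20 dB/decade.
Net: 1 zero(s) − 3 pole(s) → -40 dB/decade.

-40 dB/decade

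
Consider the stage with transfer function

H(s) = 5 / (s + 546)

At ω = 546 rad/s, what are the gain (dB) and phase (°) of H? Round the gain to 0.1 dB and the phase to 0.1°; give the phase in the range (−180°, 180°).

-43.8 dB, -45.0°

Substitute s = j546:
Numerator: 5 = 5 + j0
Denominator: (j546) + 546 = 546 + j546
|N| = √(5² + 0²) ≈ 5, ∠N ≈ 0.00°
|D| = √(546² + 546²) ≈ 772.16, ∠D ≈ 45.00°
|H| = 5 / 772.16 ≈ 0.0064753
Gain = 20 log₁₀(0.0064753) ≈ -43.77 dB
∠H = 0.00° − 45.00° = -45.00°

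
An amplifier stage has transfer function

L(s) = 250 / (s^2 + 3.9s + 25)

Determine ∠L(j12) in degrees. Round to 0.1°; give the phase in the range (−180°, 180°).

At s = jω = j12:
quadratic: (j12)² + 3.9·j12 + 25 = -119 + j46.8 → |·| ≈ 127.87, ∠ ≈ 158.53°
∠L = 0.00° − 158.53° = -158.53°

-158.5°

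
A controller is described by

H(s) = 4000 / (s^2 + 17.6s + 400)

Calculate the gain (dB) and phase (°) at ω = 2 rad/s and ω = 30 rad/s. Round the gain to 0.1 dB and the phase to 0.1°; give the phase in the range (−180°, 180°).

ω = 2: 20.1 dB, -5.1°; ω = 30: 14.8 dB, -133.4°

At s = jω = j2:
quadratic: (j2)² + 17.6·j2 + 400 = 396 + j35.2 → |·| ≈ 397.56, ∠ ≈ 5.08°
|H| = 4000 / 397.56 ≈ 10.061
Gain = 20 log₁₀(10.061) ≈ 20.05 dB
∠H = 0.00° − 5.08° = -5.08°

At s = jω = j30:
quadratic: (j30)² + 17.6·j30 + 400 = -500 + j528 → |·| ≈ 727.18, ∠ ≈ 133.44°
|H| = 4000 / 727.18 ≈ 5.5007
Gain = 20 log₁₀(5.5007) ≈ 14.81 dB
∠H = 0.00° − 133.44° = -133.44°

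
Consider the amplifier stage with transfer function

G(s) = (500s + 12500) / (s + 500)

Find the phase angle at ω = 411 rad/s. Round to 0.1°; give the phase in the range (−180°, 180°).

Substitute s = j411:
Numerator: 500(j411) + 12500 = 12500 + j205500
Denominator: (j411) + 500 = 500 + j411
|N| = √(12500² + 205500²) ≈ 2.0588e+05, ∠N ≈ 86.52°
|D| = √(500² + 411²) ≈ 647.24, ∠D ≈ 39.42°
∠G = 86.52° − 39.42° = 47.10°

47.1°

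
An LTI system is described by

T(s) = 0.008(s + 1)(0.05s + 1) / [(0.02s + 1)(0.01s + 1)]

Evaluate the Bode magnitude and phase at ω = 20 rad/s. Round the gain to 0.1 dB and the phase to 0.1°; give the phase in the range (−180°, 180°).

At ω = 20 rad/s:
zero (1 + j20·1) = 1 + j20 → |·| ≈ 20.025, ∠ ≈ 87.14°
zero (1 + j20·0.05) = 1 + j1 → |·| ≈ 1.4142, ∠ ≈ 45.00°
pole (1 + j20·0.02) = 1 + j0.4 → |·| ≈ 1.077, ∠ ≈ 21.80°
pole (1 + j20·0.01) = 1 + j0.2 → |·| ≈ 1.0198, ∠ ≈ 11.31°
|T| = 0.008 · 20.025 · 1.4142 / (1.077 · 1.0198) ≈ 0.20627
Gain = 20 log₁₀(0.20627) ≈ -13.71 dB
∠T = (87.14° + 45.00°) − (21.80° + 11.31°) = 99.03°

-13.7 dB, 99.0°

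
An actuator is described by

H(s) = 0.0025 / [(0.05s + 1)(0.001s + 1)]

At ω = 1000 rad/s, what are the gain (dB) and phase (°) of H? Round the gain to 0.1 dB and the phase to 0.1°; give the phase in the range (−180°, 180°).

-89.0 dB, -133.9°

At ω = 1000 rad/s:
pole (1 + j1000·0.05) = 1 + j50 → |·| ≈ 50.01, ∠ ≈ 88.85°
pole (1 + j1000·0.001) = 1 + j1 → |·| ≈ 1.4142, ∠ ≈ 45.00°
|H| = 0.0025 · 1 / (50.01 · 1.4142) ≈ 3.5349e-05
Gain = 20 log₁₀(3.5349e-05) ≈ -89.03 dB
∠H = (0°) − (88.85° + 45.00°) = -133.85°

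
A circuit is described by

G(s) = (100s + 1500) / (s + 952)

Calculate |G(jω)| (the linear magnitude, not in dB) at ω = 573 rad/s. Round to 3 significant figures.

51.6

Substitute s = j573:
Numerator: 100(j573) + 1500 = 1500 + j57300
Denominator: (j573) + 952 = 952 + j573
|N| = √(1500² + 57300²) ≈ 57320, ∠N ≈ 88.50°
|D| = √(952² + 573²) ≈ 1111.1, ∠D ≈ 31.04°
|G| = 57320 / 1111.1 ≈ 51.589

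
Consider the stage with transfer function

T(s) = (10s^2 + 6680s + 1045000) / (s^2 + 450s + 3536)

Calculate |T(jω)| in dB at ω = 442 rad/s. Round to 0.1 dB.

21.0 dB

Substitute s = j442:
Numerator: 10(j442)^2 + 6680(j442) + 1045000 = -908640 + j2952560
Denominator: (j442)^2 + 450(j442) + 3536 = -191828 + j198900
|N| = √(908640² + 2952560²) ≈ 3.0892e+06, ∠N ≈ 107.11°
|D| = √(191828² + 198900²) ≈ 2.7633e+05, ∠D ≈ 133.96°
|T| = 3.0892e+06 / 2.7633e+05 ≈ 11.179
Gain = 20 log₁₀(11.179) ≈ 20.97 dB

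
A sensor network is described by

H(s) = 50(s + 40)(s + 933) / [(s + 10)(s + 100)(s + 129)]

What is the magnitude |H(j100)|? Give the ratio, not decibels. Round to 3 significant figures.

At s = jω = j100:
zero (s+40): 40 + j100 → |·| = √(40²+100²) = √11600 ≈ 107.7, ∠ = arctan(100/40) ≈ 68.20°
zero (s+933): 933 + j100 → |·| = √(933²+100²) = √880489 ≈ 938.34, ∠ = arctan(100/933) ≈ 6.12°
pole (s+10): 10 + j100 → |·| = √(10²+100²) = √10100 ≈ 100.5, ∠ = arctan(100/10) ≈ 84.29°
pole (s+100): 100 + j100 → |·| = √(100²+100²) = √20000 ≈ 141.42, ∠ = arctan(100/100) ≈ 45.00°
pole (s+129): 129 + j100 → |·| = √(129²+100²) = √26641 ≈ 163.22, ∠ = arctan(100/129) ≈ 37.78°
|H| = 50 · 1.0106e+05 / 2.3198e+06 ≈ 2.1782

2.18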